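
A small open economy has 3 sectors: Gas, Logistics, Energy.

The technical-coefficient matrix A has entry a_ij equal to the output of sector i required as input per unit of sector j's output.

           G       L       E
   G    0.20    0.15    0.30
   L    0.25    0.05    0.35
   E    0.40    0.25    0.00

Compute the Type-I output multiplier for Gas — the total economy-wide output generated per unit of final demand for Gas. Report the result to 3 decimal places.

I − A =
  [   0.80    -0.15    -0.30]
  [  -0.25     0.95    -0.35]
  [  -0.40    -0.25     1.00]
Cofactors of I−A, C_ij = (−1)^(i+j)·(minor ij) (rows/columns in the sector order above):
  C_11 = (0.95)(1.00) − (-0.35)(-0.25) = 0.8625
  C_12 = −[(-0.25)(1.00) − (-0.35)(-0.40)] = 0.3900
  C_13 = (-0.25)(-0.25) − (0.95)(-0.40) = 0.4425
  C_21 = −[(-0.15)(1.00) − (-0.30)(-0.25)] = 0.2250
  C_22 = (0.80)(1.00) − (-0.30)(-0.40) = 0.6800
  C_23 = −[(0.80)(-0.25) − (-0.15)(-0.40)] = 0.2600
  C_31 = (-0.15)(-0.35) − (-0.30)(0.95) = 0.3375
  C_32 = −[(0.80)(-0.35) − (-0.30)(-0.25)] = 0.3550
  C_33 = (0.80)(0.95) − (-0.15)(-0.25) = 0.7225
det(I−A) = Σ_j (I−A)_1j·C_1j = (0.80)(0.8625) + (-0.15)(0.3900) + (-0.30)(0.4425) = 0.49875
adj(I−A) = Cᵀ =
  [ 0.8625   0.2250   0.3375]
  [ 0.3900   0.6800   0.3550]
  [ 0.4425   0.2600   0.7225]
(I − A)⁻¹ = adj(I−A) / det(I−A) ≈
  [   1.7293     0.4511     0.6767]
  [   0.7820     1.3634     0.7118]
  [   0.8872     0.5213     1.4486]
The output multiplier for sector j is the column-j sum of the Leontief inverse (I − A)⁻¹ = adj(I−A) / det(I−A).
Column G of adj(I−A): (0.8625, 0.3900, 0.4425); det(I−A) = 0.49875.
m_G = (0.8625 + 0.3900 + 0.4425) / 0.49875 = 1.695 / 0.49875 ≈ 3.398.

m_G = 3.398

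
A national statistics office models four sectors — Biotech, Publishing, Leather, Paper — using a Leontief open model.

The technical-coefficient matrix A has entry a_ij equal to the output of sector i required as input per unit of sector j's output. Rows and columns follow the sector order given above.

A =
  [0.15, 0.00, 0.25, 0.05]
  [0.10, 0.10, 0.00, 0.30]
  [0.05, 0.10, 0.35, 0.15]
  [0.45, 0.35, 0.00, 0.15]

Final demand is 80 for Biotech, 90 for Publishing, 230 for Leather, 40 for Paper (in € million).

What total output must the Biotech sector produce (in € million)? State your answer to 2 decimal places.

x_1 = 247.45

I − A =
  [   0.85     0.00    -0.25    -0.05]
  [  -0.10     0.90     0.00    -0.30]
  [  -0.05    -0.10     0.65    -0.15]
  [  -0.45    -0.35     0.00     0.85]
Compute the cofactors C_ij = (−1)^(i+j)·(3×3 minor ij) of I−A; the adjugate is their transpose:
adj(I−A) = Cᵀ =
  [ 0.42900   0.04575   0.16500   0.07050]
  [ 0.14300   0.42750   0.05500   0.16900]
  [ 0.12100   0.11550   0.53900   0.14300]
  [ 0.28600   0.20025   0.11000   0.48350]
det(I−A) = Σ_j (I−A)_1j·C_1j = (0.85)(0.42900) + (0.00)(0.14300) + (-0.25)(0.12100) + (-0.05)(0.28600) = 0.3201
(I − A)⁻¹ = adj(I−A) / det(I−A) ≈
  [   1.3402     0.1429     0.5155     0.2202]
  [   0.4467     1.3355     0.1718     0.5280]
  [   0.3780     0.3608     1.6838     0.4467]
  [   0.8935     0.6256     0.3436     1.5105]
x = (I − A)⁻¹ d = adj(I−A)·d / det(I−A), with det(I−A) = 0.3201:
  x_1 = (0.42900·80 + 0.04575·90 + 0.16500·230 + 0.07050·40) / 0.3201 = 79.2075 / 0.3201 ≈ 247.45
  x_2 = (0.14300·80 + 0.42750·90 + 0.05500·230 + 0.16900·40) / 0.3201 = 69.325 / 0.3201 ≈ 216.57
  x_3 = (0.12100·80 + 0.11550·90 + 0.53900·230 + 0.14300·40) / 0.3201 = 149.765 / 0.3201 ≈ 467.87
  x_4 = (0.28600·80 + 0.20025·90 + 0.11000·230 + 0.48350·40) / 0.3201 = 85.5425 / 0.3201 ≈ 267.24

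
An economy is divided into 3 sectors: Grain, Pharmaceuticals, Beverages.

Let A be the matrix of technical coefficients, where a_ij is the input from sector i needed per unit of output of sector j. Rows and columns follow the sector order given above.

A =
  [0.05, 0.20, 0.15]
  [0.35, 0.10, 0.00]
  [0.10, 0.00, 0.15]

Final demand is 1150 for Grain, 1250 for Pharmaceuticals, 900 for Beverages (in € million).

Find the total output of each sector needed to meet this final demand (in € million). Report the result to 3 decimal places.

x_1 = 1856.597, x_2 = 2110.899, x_3 = 1277.247

I − A =
  [   0.95    -0.20    -0.15]
  [  -0.35     0.90     0.00]
  [  -0.10     0.00     0.85]
Cofactors of I−A, C_ij = (−1)^(i+j)·(minor ij) (rows/columns in the sector order above):
  C_11 = (0.90)(0.85) − (0.00)(0.00) = 0.7650
  C_12 = −[(-0.35)(0.85) − (0.00)(-0.10)] = 0.2975
  C_13 = (-0.35)(0.00) − (0.90)(-0.10) = 0.0900
  C_21 = −[(-0.20)(0.85) − (-0.15)(0.00)] = 0.1700
  C_22 = (0.95)(0.85) − (-0.15)(-0.10) = 0.7925
  C_23 = −[(0.95)(0.00) − (-0.20)(-0.10)] = 0.0200
  C_31 = (-0.20)(0.00) − (-0.15)(0.90) = 0.1350
  C_32 = −[(0.95)(0.00) − (-0.15)(-0.35)] = 0.0525
  C_33 = (0.95)(0.90) − (-0.20)(-0.35) = 0.7850
det(I−A) = Σ_j (I−A)_1j·C_1j = (0.95)(0.7650) + (-0.20)(0.2975) + (-0.15)(0.0900) = 0.65375
adj(I−A) = Cᵀ =
  [ 0.7650   0.1700   0.1350]
  [ 0.2975   0.7925   0.0525]
  [ 0.0900   0.0200   0.7850]
(I − A)⁻¹ = adj(I−A) / det(I−A) ≈
  [   1.1702     0.2600     0.2065]
  [   0.4551     1.2122     0.0803]
  [   0.1377     0.0306     1.2008]
x = (I − A)⁻¹ d = adj(I−A)·d / det(I−A), with det(I−A) = 0.65375:
  x_1 = (0.7650·1150 + 0.1700·1250 + 0.1350·900) / 0.65375 = 1213.75 / 0.65375 ≈ 1856.597
  x_2 = (0.2975·1150 + 0.7925·1250 + 0.0525·900) / 0.65375 = 1380.00 / 0.65375 ≈ 2110.899
  x_3 = (0.0900·1150 + 0.0200·1250 + 0.7850·900) / 0.65375 = 835.00 / 0.65375 ≈ 1277.247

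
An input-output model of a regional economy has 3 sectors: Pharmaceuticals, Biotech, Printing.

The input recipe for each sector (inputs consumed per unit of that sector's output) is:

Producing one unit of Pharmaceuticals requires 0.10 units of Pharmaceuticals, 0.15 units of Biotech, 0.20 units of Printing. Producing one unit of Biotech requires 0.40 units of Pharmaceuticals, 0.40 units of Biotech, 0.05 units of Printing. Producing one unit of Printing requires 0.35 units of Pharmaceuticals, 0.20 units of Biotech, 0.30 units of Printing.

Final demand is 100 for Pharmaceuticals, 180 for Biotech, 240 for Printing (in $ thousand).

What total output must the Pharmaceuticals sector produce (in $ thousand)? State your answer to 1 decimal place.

x_1 = 616.2

I − A =
  [   0.90    -0.40    -0.35]
  [  -0.15     0.60    -0.20]
  [  -0.20    -0.05     0.70]
Cofactors of I−A, C_ij = (−1)^(i+j)·(minor ij) (rows/columns in the sector order above):
  C_11 = (0.60)(0.70) − (-0.20)(-0.05) = 0.4100
  C_12 = −[(-0.15)(0.70) − (-0.20)(-0.20)] = 0.1450
  C_13 = (-0.15)(-0.05) − (0.60)(-0.20) = 0.1275
  C_21 = −[(-0.40)(0.70) − (-0.35)(-0.05)] = 0.2975
  C_22 = (0.90)(0.70) − (-0.35)(-0.20) = 0.5600
  C_23 = −[(0.90)(-0.05) − (-0.40)(-0.20)] = 0.1250
  C_31 = (-0.40)(-0.20) − (-0.35)(0.60) = 0.2900
  C_32 = −[(0.90)(-0.20) − (-0.35)(-0.15)] = 0.2325
  C_33 = (0.90)(0.60) − (-0.40)(-0.15) = 0.4800
det(I−A) = Σ_j (I−A)_1j·C_1j = (0.90)(0.4100) + (-0.40)(0.1450) + (-0.35)(0.1275) = 0.266375
adj(I−A) = Cᵀ =
  [ 0.4100   0.2975   0.2900]
  [ 0.1450   0.5600   0.2325]
  [ 0.1275   0.1250   0.4800]
(I − A)⁻¹ = adj(I−A) / det(I−A) ≈
  [   1.5392     1.1168     1.0887]
  [   0.5443     2.1023     0.8728]
  [   0.4786     0.4693     1.8020]
x = (I − A)⁻¹ d = adj(I−A)·d / det(I−A), with det(I−A) = 0.266375:
  x_1 = (0.4100·100 + 0.2975·180 + 0.2900·240) / 0.266375 = 164.15 / 0.266375 ≈ 616.2
  x_2 = (0.1450·100 + 0.5600·180 + 0.2325·240) / 0.266375 = 171.10 / 0.266375 ≈ 642.3
  x_3 = (0.1275·100 + 0.1250·180 + 0.4800·240) / 0.266375 = 150.45 / 0.266375 ≈ 564.8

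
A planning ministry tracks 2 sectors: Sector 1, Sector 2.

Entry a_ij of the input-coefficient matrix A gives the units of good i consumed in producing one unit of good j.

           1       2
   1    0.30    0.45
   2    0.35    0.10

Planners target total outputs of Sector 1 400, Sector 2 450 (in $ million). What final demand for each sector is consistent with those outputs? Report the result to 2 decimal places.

d_1 = 77.50, d_2 = 265.00

I − A =
  [   0.70    -0.45]
  [  -0.35     0.90]
d = (I − A) x:
  d_1 = (+0.70)·400 + (-0.45)·450 = 77.50
  d_2 = (-0.35)·400 + (+0.90)·450 = 265.00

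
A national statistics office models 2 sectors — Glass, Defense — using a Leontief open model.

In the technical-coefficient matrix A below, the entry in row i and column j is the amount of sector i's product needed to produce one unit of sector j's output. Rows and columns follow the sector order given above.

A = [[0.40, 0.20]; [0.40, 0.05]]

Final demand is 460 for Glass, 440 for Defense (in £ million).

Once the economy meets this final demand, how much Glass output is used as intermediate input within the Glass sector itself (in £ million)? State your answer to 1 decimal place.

z_GG = 428.6

I − A =
  [   0.60    -0.20]
  [  -0.40     0.95]
det(I−A) = (0.60)(0.95) − (-0.20)(-0.40) = 0.4900
adj(I−A) = [[0.95, 0.20], [0.40, 0.60]]
(I − A)⁻¹ = adj(I−A) / det(I−A) ≈
  [   1.9388     0.4082]
  [   0.8163     1.2245]
First solve x = (I − A)⁻¹ d = adj(I−A)·d / det(I−A); in particular x_G = (0.95·460 + 0.20·440) / 0.4900 = 525.00 / 0.4900 ≈ 1071.429.
Intermediate flow from G to G: z_GG = a_GG · x_G = 0.40 × 525.00 / 0.4900 = 210.00 / 0.4900 ≈ 428.6.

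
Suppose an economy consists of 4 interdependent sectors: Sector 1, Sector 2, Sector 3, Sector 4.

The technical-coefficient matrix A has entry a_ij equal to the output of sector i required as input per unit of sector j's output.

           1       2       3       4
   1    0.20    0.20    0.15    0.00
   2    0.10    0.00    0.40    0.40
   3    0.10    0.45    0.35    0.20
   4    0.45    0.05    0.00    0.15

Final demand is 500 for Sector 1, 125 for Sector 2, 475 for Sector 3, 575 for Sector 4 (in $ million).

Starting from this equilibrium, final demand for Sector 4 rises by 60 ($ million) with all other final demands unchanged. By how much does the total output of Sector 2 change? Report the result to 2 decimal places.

I − A =
  [   0.80    -0.20    -0.15     0.00]
  [  -0.10     1.00    -0.40    -0.40]
  [  -0.10    -0.45     0.65    -0.20]
  [  -0.45    -0.05     0.00     0.85]
Compute the cofactors C_ij = (−1)^(i+j)·(3×3 minor ij) of I−A; the adjugate is their transpose:
adj(I−A) = Cᵀ =
  [ 0.382500   0.169375   0.192500   0.125000]
  [ 0.242250   0.415750   0.311750   0.269000]
  [ 0.293250   0.349000   0.611000   0.308000]
  [ 0.216750   0.114125   0.120250   0.333250]
det(I−A) = Σ_j (I−A)_1j·C_1j = (0.80)(0.382500) + (-0.20)(0.242250) + (-0.15)(0.293250) + (0.00)(0.216750) = 0.2135625
(I − A)⁻¹ = adj(I−A) / det(I−A) ≈
  [   1.7910     0.7931     0.9014     0.5853]
  [   1.1343     1.9467     1.4598     1.2596]
  [   1.3731     1.6342     2.8610     1.4422]
  [   1.0149     0.5344     0.5631     1.5604]
Δx = (I − A)⁻¹ Δd with Δd having +60 in the Sector 4 component and 0 elsewhere.
So Δx_2 = L_24 · (+60), where L_24 = adj(I−A)_24 / det(I−A) = 0.269000 / 0.2135625.
Δx_2 = 0.269000 × (+60) / 0.2135625 = 16.14 / 0.2135625 ≈ 75.58.

Δx_2 = 75.58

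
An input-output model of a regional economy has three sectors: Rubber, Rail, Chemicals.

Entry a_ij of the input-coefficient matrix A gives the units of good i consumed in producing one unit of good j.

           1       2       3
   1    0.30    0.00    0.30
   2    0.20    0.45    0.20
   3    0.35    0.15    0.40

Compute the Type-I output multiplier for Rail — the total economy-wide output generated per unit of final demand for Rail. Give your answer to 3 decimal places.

I − A =
  [   0.70     0.00    -0.30]
  [  -0.20     0.55    -0.20]
  [  -0.35    -0.15     0.60]
Cofactors of I−A, C_ij = (−1)^(i+j)·(minor ij) (rows/columns in the sector order above):
  C_11 = (0.55)(0.60) − (-0.20)(-0.15) = 0.3000
  C_12 = −[(-0.20)(0.60) − (-0.20)(-0.35)] = 0.1900
  C_13 = (-0.20)(-0.15) − (0.55)(-0.35) = 0.2225
  C_21 = −[(0.00)(0.60) − (-0.30)(-0.15)] = 0.0450
  C_22 = (0.70)(0.60) − (-0.30)(-0.35) = 0.3150
  C_23 = −[(0.70)(-0.15) − (0.00)(-0.35)] = 0.1050
  C_31 = (0.00)(-0.20) − (-0.30)(0.55) = 0.1650
  C_32 = −[(0.70)(-0.20) − (-0.30)(-0.20)] = 0.2000
  C_33 = (0.70)(0.55) − (0.00)(-0.20) = 0.3850
det(I−A) = Σ_j (I−A)_1j·C_1j = (0.70)(0.3000) + (0.00)(0.1900) + (-0.30)(0.2225) = 0.14325
adj(I−A) = Cᵀ =
  [ 0.3000   0.0450   0.1650]
  [ 0.1900   0.3150   0.2000]
  [ 0.2225   0.1050   0.3850]
(I − A)⁻¹ = adj(I−A) / det(I−A) ≈
  [   2.0942     0.3141     1.1518]
  [   1.3264     2.1990     1.3962]
  [   1.5532     0.7330     2.6876]
The output multiplier for sector j is the column-j sum of the Leontief inverse (I − A)⁻¹ = adj(I−A) / det(I−A).
Column 2 of adj(I−A): (0.0450, 0.3150, 0.1050); det(I−A) = 0.14325.
m_2 = (0.0450 + 0.3150 + 0.1050) / 0.14325 = 0.465 / 0.14325 ≈ 3.246.

m_2 = 3.246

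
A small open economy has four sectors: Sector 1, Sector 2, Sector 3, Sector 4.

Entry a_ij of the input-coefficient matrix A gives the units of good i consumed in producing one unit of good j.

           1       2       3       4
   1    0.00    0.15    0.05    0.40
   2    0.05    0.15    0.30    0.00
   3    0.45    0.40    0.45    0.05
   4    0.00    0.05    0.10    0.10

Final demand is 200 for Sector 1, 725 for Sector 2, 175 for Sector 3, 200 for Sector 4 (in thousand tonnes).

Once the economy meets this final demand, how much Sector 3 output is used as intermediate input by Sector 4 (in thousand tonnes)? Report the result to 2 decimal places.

z_34 = 28.32

I − A =
  [   1.00    -0.15    -0.05    -0.40]
  [  -0.05     0.85    -0.30     0.00]
  [  -0.45    -0.40     0.55    -0.05]
  [   0.00    -0.05    -0.10     0.90]
Compute the cofactors C_ij = (−1)^(i+j)·(3×3 minor ij) of I−A; the adjugate is their transpose:
adj(I−A) = Cᵀ =
  [ 0.307750   0.118625   0.118750   0.143375]
  [ 0.146000   0.451750   0.274250   0.080125]
  [ 0.362375   0.432250   0.757250   0.203125]
  [ 0.048375   0.073125   0.099375   0.303000]
det(I−A) = Σ_j (I−A)_1j·C_1j = (1.00)(0.307750) + (-0.15)(0.146000) + (-0.05)(0.362375) + (-0.40)(0.048375) = 0.24838125
(I − A)⁻¹ = adj(I−A) / det(I−A) ≈
  [   1.2390     0.4776     0.4781     0.5772]
  [   0.5878     1.8188     1.1041     0.3226]
  [   1.4589     1.7403     3.0487     0.8178]
  [   0.1948     0.2944     0.4001     1.2199]
First solve x = (I − A)⁻¹ d = adj(I−A)·d / det(I−A); in particular x_4 = (0.048375·200 + 0.073125·725 + 0.099375·175 + 0.303000·200) / 0.24838125 = 140.68125 / 0.24838125 ≈ 566.3924.
Intermediate flow from 3 to 4: z_34 = a_34 · x_4 = 0.05 × 140.68125 / 0.24838125 = 7.0340625 / 0.24838125 ≈ 28.32.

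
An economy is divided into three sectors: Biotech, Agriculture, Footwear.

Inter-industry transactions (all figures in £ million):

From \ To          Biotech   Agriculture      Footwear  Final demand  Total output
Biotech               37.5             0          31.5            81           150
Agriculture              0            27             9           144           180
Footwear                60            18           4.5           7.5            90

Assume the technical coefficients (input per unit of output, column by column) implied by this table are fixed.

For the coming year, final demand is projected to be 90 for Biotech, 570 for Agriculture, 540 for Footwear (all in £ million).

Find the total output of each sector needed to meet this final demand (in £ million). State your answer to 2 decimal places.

Technical coefficients a_ij = z_ij / X_j:
  a_BB = 37.5/150 = 0.25, a_AB = 0/150 = 0.00, a_FB = 60/150 = 0.40
  a_BA = 0/180 = 0.00, a_AA = 27/180 = 0.15, a_FA = 18/180 = 0.10
  a_BF = 31.5/90 = 0.35, a_AF = 9/90 = 0.10, a_FF = 4.5/90 = 0.05
I − A =
  [   0.75     0.00    -0.35]
  [   0.00     0.85    -0.10]
  [  -0.40    -0.10     0.95]
Cofactors of I−A, C_ij = (−1)^(i+j)·(minor ij) (rows/columns in the sector order above):
  C_11 = (0.85)(0.95) − (-0.10)(-0.10) = 0.7975
  C_12 = −[(0.00)(0.95) − (-0.10)(-0.40)] = 0.0400
  C_13 = (0.00)(-0.10) − (0.85)(-0.40) = 0.3400
  C_21 = −[(0.00)(0.95) − (-0.35)(-0.10)] = 0.0350
  C_22 = (0.75)(0.95) − (-0.35)(-0.40) = 0.5725
  C_23 = −[(0.75)(-0.10) − (0.00)(-0.40)] = 0.0750
  C_31 = (0.00)(-0.10) − (-0.35)(0.85) = 0.2975
  C_32 = −[(0.75)(-0.10) − (-0.35)(0.00)] = 0.0750
  C_33 = (0.75)(0.85) − (0.00)(0.00) = 0.6375
det(I−A) = Σ_j (I−A)_1j·C_1j = (0.75)(0.7975) + (0.00)(0.0400) + (-0.35)(0.3400) = 0.479125
adj(I−A) = Cᵀ =
  [ 0.7975   0.0350   0.2975]
  [ 0.0400   0.5725   0.0750]
  [ 0.3400   0.0750   0.6375]
(I − A)⁻¹ = adj(I−A) / det(I−A) ≈
  [   1.6645     0.0730     0.6209]
  [   0.0835     1.1949     0.1565]
  [   0.7096     0.1565     1.3306]
x = (I − A)⁻¹ d = adj(I−A)·d / det(I−A), with det(I−A) = 0.479125:
  x_B = (0.7975·90 + 0.0350·570 + 0.2975·540) / 0.479125 = 252.375 / 0.479125 ≈ 526.74
  x_A = (0.0400·90 + 0.5725·570 + 0.0750·540) / 0.479125 = 370.425 / 0.479125 ≈ 773.13
  x_F = (0.3400·90 + 0.0750·570 + 0.6375·540) / 0.479125 = 417.60 / 0.479125 ≈ 871.59

x_B = 526.74, x_A = 773.13, x_F = 871.59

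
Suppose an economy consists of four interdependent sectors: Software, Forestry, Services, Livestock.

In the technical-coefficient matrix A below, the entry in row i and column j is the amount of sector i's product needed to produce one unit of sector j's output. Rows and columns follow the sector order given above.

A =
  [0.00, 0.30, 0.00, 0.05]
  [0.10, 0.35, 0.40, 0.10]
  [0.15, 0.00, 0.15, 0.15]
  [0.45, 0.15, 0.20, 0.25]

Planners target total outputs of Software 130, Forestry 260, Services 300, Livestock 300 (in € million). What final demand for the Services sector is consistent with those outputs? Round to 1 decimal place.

d_3 = 190.5

I − A =
  [   1.00    -0.30     0.00    -0.05]
  [  -0.10     0.65    -0.40    -0.10]
  [  -0.15     0.00     0.85    -0.15]
  [  -0.45    -0.15    -0.20     0.75]
d = (I − A) x:
  d_1 = (+1.00)·130 + (-0.30)·260 + (+0.00)·300 + (-0.05)·300 = 37.0
  d_2 = (-0.10)·130 + (+0.65)·260 + (-0.40)·300 + (-0.10)·300 = 6.0
  d_3 = (-0.15)·130 + (+0.00)·260 + (+0.85)·300 + (-0.15)·300 = 190.5
  d_4 = (-0.45)·130 + (-0.15)·260 + (-0.20)·300 + (+0.75)·300 = 67.5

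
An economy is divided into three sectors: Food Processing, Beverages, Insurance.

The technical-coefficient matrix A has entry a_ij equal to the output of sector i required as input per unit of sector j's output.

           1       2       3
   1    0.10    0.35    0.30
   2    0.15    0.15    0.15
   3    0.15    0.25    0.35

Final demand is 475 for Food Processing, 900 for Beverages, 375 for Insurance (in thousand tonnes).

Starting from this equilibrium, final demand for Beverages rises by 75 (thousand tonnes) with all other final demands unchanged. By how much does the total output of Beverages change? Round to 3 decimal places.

I − A =
  [   0.90    -0.35    -0.30]
  [  -0.15     0.85    -0.15]
  [  -0.15    -0.25     0.65]
Cofactors of I−A, C_ij = (−1)^(i+j)·(minor ij) (rows/columns in the sector order above):
  C_11 = (0.85)(0.65) − (-0.15)(-0.25) = 0.5150
  C_12 = −[(-0.15)(0.65) − (-0.15)(-0.15)] = 0.1200
  C_13 = (-0.15)(-0.25) − (0.85)(-0.15) = 0.1650
  C_21 = −[(-0.35)(0.65) − (-0.30)(-0.25)] = 0.3025
  C_22 = (0.90)(0.65) − (-0.30)(-0.15) = 0.5400
  C_23 = −[(0.90)(-0.25) − (-0.35)(-0.15)] = 0.2775
  C_31 = (-0.35)(-0.15) − (-0.30)(0.85) = 0.3075
  C_32 = −[(0.90)(-0.15) − (-0.30)(-0.15)] = 0.1800
  C_33 = (0.90)(0.85) − (-0.35)(-0.15) = 0.7125
det(I−A) = Σ_j (I−A)_1j·C_1j = (0.90)(0.5150) + (-0.35)(0.1200) + (-0.30)(0.1650) = 0.3720
adj(I−A) = Cᵀ =
  [ 0.5150   0.3025   0.3075]
  [ 0.1200   0.5400   0.1800]
  [ 0.1650   0.2775   0.7125]
(I − A)⁻¹ = adj(I−A) / det(I−A) ≈
  [   1.3844     0.8132     0.8266]
  [   0.3226     1.4516     0.4839]
  [   0.4435     0.7460     1.9153]
Δx = (I − A)⁻¹ Δd with Δd having +75 in the Beverages component and 0 elsewhere.
So Δx_2 = L_22 · (+75), where L_22 = adj(I−A)_22 / det(I−A) = 0.5400 / 0.3720.
Δx_2 = 0.5400 × (+75) / 0.3720 = 40.50 / 0.3720 ≈ 108.871.

Δx_2 = 108.871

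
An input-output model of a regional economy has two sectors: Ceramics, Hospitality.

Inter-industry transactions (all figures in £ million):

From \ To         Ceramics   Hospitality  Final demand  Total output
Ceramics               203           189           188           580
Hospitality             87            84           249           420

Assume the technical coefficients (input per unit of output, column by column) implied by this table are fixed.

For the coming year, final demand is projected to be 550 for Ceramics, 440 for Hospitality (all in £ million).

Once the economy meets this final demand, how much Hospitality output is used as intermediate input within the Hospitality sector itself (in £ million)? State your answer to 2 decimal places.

z_22 = 162.87

Technical coefficients a_ij = z_ij / X_j:
  a_11 = 203/580 = 0.35, a_21 = 87/580 = 0.15
  a_12 = 189/420 = 0.45, a_22 = 84/420 = 0.20
I − A =
  [   0.65    -0.45]
  [  -0.15     0.80]
det(I−A) = (0.65)(0.80) − (-0.45)(-0.15) = 0.4525
adj(I−A) = [[0.80, 0.45], [0.15, 0.65]]
(I − A)⁻¹ = adj(I−A) / det(I−A) ≈
  [   1.7680     0.9945]
  [   0.3315     1.4365]
First solve x = (I − A)⁻¹ d = adj(I−A)·d / det(I−A); in particular x_2 = (0.15·550 + 0.65·440) / 0.4525 = 368.50 / 0.4525 ≈ 814.3646.
Intermediate flow from 2 to 2: z_22 = a_22 · x_2 = 0.20 × 368.50 / 0.4525 = 73.70 / 0.4525 ≈ 162.87.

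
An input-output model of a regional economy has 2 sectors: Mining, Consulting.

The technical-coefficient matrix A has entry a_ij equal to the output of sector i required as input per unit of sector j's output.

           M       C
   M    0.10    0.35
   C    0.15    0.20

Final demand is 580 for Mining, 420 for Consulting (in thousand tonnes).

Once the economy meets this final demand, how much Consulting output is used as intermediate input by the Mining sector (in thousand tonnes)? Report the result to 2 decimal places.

z_CM = 137.30

I − A =
  [   0.90    -0.35]
  [  -0.15     0.80]
det(I−A) = (0.90)(0.80) − (-0.35)(-0.15) = 0.6675
adj(I−A) = [[0.80, 0.35], [0.15, 0.90]]
(I − A)⁻¹ = adj(I−A) / det(I−A) ≈
  [   1.1985     0.5243]
  [   0.2247     1.3483]
First solve x = (I − A)⁻¹ d = adj(I−A)·d / det(I−A); in particular x_M = (0.80·580 + 0.35·420) / 0.6675 = 611.00 / 0.6675 ≈ 915.3558.
Intermediate flow from C to M: z_CM = a_CM · x_M = 0.15 × 611.00 / 0.6675 = 91.65 / 0.6675 ≈ 137.30.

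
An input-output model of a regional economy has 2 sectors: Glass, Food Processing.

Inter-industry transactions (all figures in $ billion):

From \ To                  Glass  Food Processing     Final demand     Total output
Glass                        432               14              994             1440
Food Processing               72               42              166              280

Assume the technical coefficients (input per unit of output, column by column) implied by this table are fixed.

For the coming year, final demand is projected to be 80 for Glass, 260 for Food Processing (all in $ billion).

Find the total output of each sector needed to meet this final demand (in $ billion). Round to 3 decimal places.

Technical coefficients a_ij = z_ij / X_j:
  a_11 = 432/1440 = 0.30, a_21 = 72/1440 = 0.05
  a_12 = 14/280 = 0.05, a_22 = 42/280 = 0.15
I − A =
  [   0.70    -0.05]
  [  -0.05     0.85]
det(I−A) = (0.70)(0.85) − (-0.05)(-0.05) = 0.5925
adj(I−A) = [[0.85, 0.05], [0.05, 0.70]]
(I − A)⁻¹ = adj(I−A) / det(I−A) ≈
  [   1.4346     0.0844]
  [   0.0844     1.1814]
x = (I − A)⁻¹ d = adj(I−A)·d / det(I−A), with det(I−A) = 0.5925:
  x_1 = (0.85·80 + 0.05·260) / 0.5925 = 81.00 / 0.5925 ≈ 136.709
  x_2 = (0.05·80 + 0.70·260) / 0.5925 = 186.00 / 0.5925 ≈ 313.924

x_1 = 136.709, x_2 = 313.924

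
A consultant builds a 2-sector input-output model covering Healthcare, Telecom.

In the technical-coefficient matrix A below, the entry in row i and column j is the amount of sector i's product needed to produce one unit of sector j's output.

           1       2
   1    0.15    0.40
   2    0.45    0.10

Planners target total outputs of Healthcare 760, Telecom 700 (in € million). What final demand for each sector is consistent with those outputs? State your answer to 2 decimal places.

d_1 = 366.00, d_2 = 288.00

I − A =
  [   0.85    -0.40]
  [  -0.45     0.90]
d = (I − A) x:
  d_1 = (+0.85)·760 + (-0.40)·700 = 366.00
  d_2 = (-0.45)·760 + (+0.90)·700 = 288.00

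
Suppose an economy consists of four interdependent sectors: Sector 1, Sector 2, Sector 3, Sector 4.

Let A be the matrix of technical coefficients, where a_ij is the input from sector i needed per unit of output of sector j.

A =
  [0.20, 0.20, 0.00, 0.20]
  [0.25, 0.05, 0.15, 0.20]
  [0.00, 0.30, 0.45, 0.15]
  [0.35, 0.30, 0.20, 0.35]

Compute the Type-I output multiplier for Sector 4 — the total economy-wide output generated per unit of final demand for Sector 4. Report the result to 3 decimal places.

m_4 = 6.851

I − A =
  [   0.80    -0.20     0.00    -0.20]
  [  -0.25     0.95    -0.15    -0.20]
  [   0.00    -0.30     0.55    -0.15]
  [  -0.35    -0.30    -0.20     0.65]
Compute the cofactors C_ij = (−1)^(i+j)·(3×3 minor ij) of I−A; the adjugate is their transpose:
adj(I−A) = Cᵀ =
  [ 0.230125   0.110500   0.074500   0.122000]
  [ 0.128250   0.223500   0.109500   0.133500]
  [ 0.130875   0.181500   0.318000   0.169500]
  [ 0.223375   0.218500   0.188500   0.354500]
det(I−A) = Σ_j (I−A)_1j·C_1j = (0.80)(0.230125) + (-0.20)(0.128250) + (0.00)(0.130875) + (-0.20)(0.223375) = 0.113775
(I − A)⁻¹ = adj(I−A) / det(I−A) ≈
  [   2.0226     0.9712     0.6548     1.0723]
  [   1.1272     1.9644     0.9624     1.1734]
  [   1.1503     1.5953     2.7950     1.4898]
  [   1.9633     1.9205     1.6568     3.1158]
The output multiplier for sector j is the column-j sum of the Leontief inverse (I − A)⁻¹ = adj(I−A) / det(I−A).
Column 4 of adj(I−A): (0.122000, 0.133500, 0.169500, 0.354500); det(I−A) = 0.113775.
m_4 = (0.122000 + 0.133500 + 0.169500 + 0.354500) / 0.113775 = 0.7795 / 0.113775 ≈ 6.851.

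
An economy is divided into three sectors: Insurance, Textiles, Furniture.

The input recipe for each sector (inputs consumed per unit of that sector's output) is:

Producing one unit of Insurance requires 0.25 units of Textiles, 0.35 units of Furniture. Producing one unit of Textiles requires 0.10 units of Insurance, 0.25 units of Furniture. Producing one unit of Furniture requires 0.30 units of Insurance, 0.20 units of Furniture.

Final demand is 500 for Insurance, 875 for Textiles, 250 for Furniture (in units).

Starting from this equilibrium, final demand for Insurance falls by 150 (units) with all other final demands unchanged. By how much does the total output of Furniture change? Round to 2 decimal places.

Δx_3 = -94.29

I − A =
  [   1.00    -0.10    -0.30]
  [  -0.25     1.00     0.00]
  [  -0.35    -0.25     0.80]
Cofactors of I−A, C_ij = (−1)^(i+j)·(minor ij) (rows/columns in the sector order above):
  C_11 = (1.00)(0.80) − (0.00)(-0.25) = 0.8000
  C_12 = −[(-0.25)(0.80) − (0.00)(-0.35)] = 0.2000
  C_13 = (-0.25)(-0.25) − (1.00)(-0.35) = 0.4125
  C_21 = −[(-0.10)(0.80) − (-0.30)(-0.25)] = 0.1550
  C_22 = (1.00)(0.80) − (-0.30)(-0.35) = 0.6950
  C_23 = −[(1.00)(-0.25) − (-0.10)(-0.35)] = 0.2850
  C_31 = (-0.10)(0.00) − (-0.30)(1.00) = 0.3000
  C_32 = −[(1.00)(0.00) − (-0.30)(-0.25)] = 0.0750
  C_33 = (1.00)(1.00) − (-0.10)(-0.25) = 0.9750
det(I−A) = Σ_j (I−A)_1j·C_1j = (1.00)(0.8000) + (-0.10)(0.2000) + (-0.30)(0.4125) = 0.65625
adj(I−A) = Cᵀ =
  [ 0.8000   0.1550   0.3000]
  [ 0.2000   0.6950   0.0750]
  [ 0.4125   0.2850   0.9750]
(I − A)⁻¹ = adj(I−A) / det(I−A) ≈
  [   1.2190     0.2362     0.4571]
  [   0.3048     1.0590     0.1143]
  [   0.6286     0.4343     1.4857]
Δx = (I − A)⁻¹ Δd with Δd having -150 in the Insurance component and 0 elsewhere.
So Δx_3 = L_31 · (-150), where L_31 = adj(I−A)_31 / det(I−A) = 0.4125 / 0.65625.
Δx_3 = 0.4125 × (-150) / 0.65625 = -61.875 / 0.65625 ≈ -94.29.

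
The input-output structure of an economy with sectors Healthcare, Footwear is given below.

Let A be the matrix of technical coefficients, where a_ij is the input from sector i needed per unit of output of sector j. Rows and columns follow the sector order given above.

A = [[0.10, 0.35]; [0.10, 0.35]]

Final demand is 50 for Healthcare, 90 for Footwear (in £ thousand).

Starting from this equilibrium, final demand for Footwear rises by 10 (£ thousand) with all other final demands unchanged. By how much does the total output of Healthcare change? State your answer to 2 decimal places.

I − A =
  [   0.90    -0.35]
  [  -0.10     0.65]
det(I−A) = (0.90)(0.65) − (-0.35)(-0.10) = 0.5500
adj(I−A) = [[0.65, 0.35], [0.10, 0.90]]
(I − A)⁻¹ = adj(I−A) / det(I−A) ≈
  [   1.1818     0.6364]
  [   0.1818     1.6364]
Δx = (I − A)⁻¹ Δd with Δd having +10 in the Footwear component and 0 elsewhere.
So Δx_1 = L_12 · (+10), where L_12 = adj(I−A)_12 / det(I−A) = 0.35 / 0.5500.
Δx_1 = 0.35 × (+10) / 0.5500 = 3.50 / 0.5500 ≈ 6.36.

Δx_1 = 6.36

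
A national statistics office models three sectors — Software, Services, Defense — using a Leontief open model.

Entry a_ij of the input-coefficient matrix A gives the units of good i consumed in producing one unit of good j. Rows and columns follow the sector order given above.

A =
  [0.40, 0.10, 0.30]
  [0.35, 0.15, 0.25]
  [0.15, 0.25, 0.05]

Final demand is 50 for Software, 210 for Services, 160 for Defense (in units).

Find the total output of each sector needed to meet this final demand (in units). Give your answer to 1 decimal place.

I − A =
  [   0.60    -0.10    -0.30]
  [  -0.35     0.85    -0.25]
  [  -0.15    -0.25     0.95]
Cofactors of I−A, C_ij = (−1)^(i+j)·(minor ij) (rows/columns in the sector order above):
  C_11 = (0.85)(0.95) − (-0.25)(-0.25) = 0.7450
  C_12 = −[(-0.35)(0.95) − (-0.25)(-0.15)] = 0.3700
  C_13 = (-0.35)(-0.25) − (0.85)(-0.15) = 0.2150
  C_21 = −[(-0.10)(0.95) − (-0.30)(-0.25)] = 0.1700
  C_22 = (0.60)(0.95) − (-0.30)(-0.15) = 0.5250
  C_23 = −[(0.60)(-0.25) − (-0.10)(-0.15)] = 0.1650
  C_31 = (-0.10)(-0.25) − (-0.30)(0.85) = 0.2800
  C_32 = −[(0.60)(-0.25) − (-0.30)(-0.35)] = 0.2550
  C_33 = (0.60)(0.85) − (-0.10)(-0.35) = 0.4750
det(I−A) = Σ_j (I−A)_1j·C_1j = (0.60)(0.7450) + (-0.10)(0.3700) + (-0.30)(0.2150) = 0.3455
adj(I−A) = Cᵀ =
  [ 0.7450   0.1700   0.2800]
  [ 0.3700   0.5250   0.2550]
  [ 0.2150   0.1650   0.4750]
(I − A)⁻¹ = adj(I−A) / det(I−A) ≈
  [   2.1563     0.4920     0.8104]
  [   1.0709     1.5195     0.7381]
  [   0.6223     0.4776     1.3748]
x = (I − A)⁻¹ d = adj(I−A)·d / det(I−A), with det(I−A) = 0.3455:
  x_1 = (0.7450·50 + 0.1700·210 + 0.2800·160) / 0.3455 = 117.75 / 0.3455 ≈ 340.8
  x_2 = (0.3700·50 + 0.5250·210 + 0.2550·160) / 0.3455 = 169.55 / 0.3455 ≈ 490.7
  x_3 = (0.2150·50 + 0.1650·210 + 0.4750·160) / 0.3455 = 121.40 / 0.3455 ≈ 351.4

x_1 = 340.8, x_2 = 490.7, x_3 = 351.4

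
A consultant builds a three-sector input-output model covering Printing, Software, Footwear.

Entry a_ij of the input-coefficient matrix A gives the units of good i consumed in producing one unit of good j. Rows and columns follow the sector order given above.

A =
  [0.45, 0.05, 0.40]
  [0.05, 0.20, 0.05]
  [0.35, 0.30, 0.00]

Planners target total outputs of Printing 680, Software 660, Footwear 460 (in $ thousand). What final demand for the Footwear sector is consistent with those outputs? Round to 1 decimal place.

d_F = 24.0

I − A =
  [   0.55    -0.05    -0.40]
  [  -0.05     0.80    -0.05]
  [  -0.35    -0.30     1.00]
d = (I − A) x:
  d_P = (+0.55)·680 + (-0.05)·660 + (-0.40)·460 = 157.0
  d_S = (-0.05)·680 + (+0.80)·660 + (-0.05)·460 = 471.0
  d_F = (-0.35)·680 + (-0.30)·660 + (+1.00)·460 = 24.0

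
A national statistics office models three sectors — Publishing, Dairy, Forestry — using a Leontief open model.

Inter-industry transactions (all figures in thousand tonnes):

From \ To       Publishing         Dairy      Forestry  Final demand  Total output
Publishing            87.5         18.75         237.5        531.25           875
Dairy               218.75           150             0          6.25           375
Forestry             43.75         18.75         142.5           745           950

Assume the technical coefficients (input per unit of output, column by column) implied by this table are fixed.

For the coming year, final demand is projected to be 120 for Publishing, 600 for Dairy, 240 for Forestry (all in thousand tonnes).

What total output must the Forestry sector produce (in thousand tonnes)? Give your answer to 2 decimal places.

x_3 = 365.96

Technical coefficients a_ij = z_ij / X_j:
  a_11 = 87.5/875 = 0.10, a_21 = 218.75/875 = 0.25, a_31 = 43.75/875 = 0.05
  a_12 = 18.75/375 = 0.05, a_22 = 150/375 = 0.40, a_32 = 18.75/375 = 0.05
  a_13 = 237.5/950 = 0.25, a_23 = 0/950 = 0.00, a_33 = 142.5/950 = 0.15
I − A =
  [   0.90    -0.05    -0.25]
  [  -0.25     0.60     0.00]
  [  -0.05    -0.05     0.85]
Cofactors of I−A, C_ij = (−1)^(i+j)·(minor ij) (rows/columns in the sector order above):
  C_11 = (0.60)(0.85) − (0.00)(-0.05) = 0.5100
  C_12 = −[(-0.25)(0.85) − (0.00)(-0.05)] = 0.2125
  C_13 = (-0.25)(-0.05) − (0.60)(-0.05) = 0.0425
  C_21 = −[(-0.05)(0.85) − (-0.25)(-0.05)] = 0.0550
  C_22 = (0.90)(0.85) − (-0.25)(-0.05) = 0.7525
  C_23 = −[(0.90)(-0.05) − (-0.05)(-0.05)] = 0.0475
  C_31 = (-0.05)(0.00) − (-0.25)(0.60) = 0.1500
  C_32 = −[(0.90)(0.00) − (-0.25)(-0.25)] = 0.0625
  C_33 = (0.90)(0.60) − (-0.05)(-0.25) = 0.5275
det(I−A) = Σ_j (I−A)_1j·C_1j = (0.90)(0.5100) + (-0.05)(0.2125) + (-0.25)(0.0425) = 0.43775
adj(I−A) = Cᵀ =
  [ 0.5100   0.0550   0.1500]
  [ 0.2125   0.7525   0.0625]
  [ 0.0425   0.0475   0.5275]
(I − A)⁻¹ = adj(I−A) / det(I−A) ≈
  [   1.1650     0.1256     0.3427]
  [   0.4854     1.7190     0.1428]
  [   0.0971     0.1085     1.2050]
x = (I − A)⁻¹ d = adj(I−A)·d / det(I−A), with det(I−A) = 0.43775:
  x_1 = (0.5100·120 + 0.0550·600 + 0.1500·240) / 0.43775 = 130.20 / 0.43775 ≈ 297.43
  x_2 = (0.2125·120 + 0.7525·600 + 0.0625·240) / 0.43775 = 492.00 / 0.43775 ≈ 1123.93
  x_3 = (0.0425·120 + 0.0475·600 + 0.5275·240) / 0.43775 = 160.20 / 0.43775 ≈ 365.96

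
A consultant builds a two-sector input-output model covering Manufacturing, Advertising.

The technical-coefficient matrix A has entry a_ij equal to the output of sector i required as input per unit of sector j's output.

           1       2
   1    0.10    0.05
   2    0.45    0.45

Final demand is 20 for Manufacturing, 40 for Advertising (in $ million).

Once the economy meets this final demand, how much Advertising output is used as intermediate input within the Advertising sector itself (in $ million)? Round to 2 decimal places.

z_22 = 42.86

I − A =
  [   0.90    -0.05]
  [  -0.45     0.55]
det(I−A) = (0.90)(0.55) − (-0.05)(-0.45) = 0.4725
adj(I−A) = [[0.55, 0.05], [0.45, 0.90]]
(I − A)⁻¹ = adj(I−A) / det(I−A) ≈
  [   1.1640     0.1058]
  [   0.9524     1.9048]
First solve x = (I − A)⁻¹ d = adj(I−A)·d / det(I−A); in particular x_2 = (0.45·20 + 0.90·40) / 0.4725 = 45.00 / 0.4725 ≈ 95.2381.
Intermediate flow from 2 to 2: z_22 = a_22 · x_2 = 0.45 × 45.00 / 0.4725 = 20.25 / 0.4725 ≈ 42.86.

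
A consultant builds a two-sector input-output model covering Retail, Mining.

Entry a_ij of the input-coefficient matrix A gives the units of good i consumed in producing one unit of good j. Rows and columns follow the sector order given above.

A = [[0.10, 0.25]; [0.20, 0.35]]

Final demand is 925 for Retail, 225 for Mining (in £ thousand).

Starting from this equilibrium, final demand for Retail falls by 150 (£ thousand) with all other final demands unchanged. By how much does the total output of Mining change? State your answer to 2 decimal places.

Δx_M = -56.07

I − A =
  [   0.90    -0.25]
  [  -0.20     0.65]
det(I−A) = (0.90)(0.65) − (-0.25)(-0.20) = 0.5350
adj(I−A) = [[0.65, 0.25], [0.20, 0.90]]
(I − A)⁻¹ = adj(I−A) / det(I−A) ≈
  [   1.2150     0.4673]
  [   0.3738     1.6822]
Δx = (I − A)⁻¹ Δd with Δd having -150 in the Retail component and 0 elsewhere.
So Δx_M = L_MR · (-150), where L_MR = adj(I−A)_MR / det(I−A) = 0.20 / 0.5350.
Δx_M = 0.20 × (-150) / 0.5350 = -30.00 / 0.5350 ≈ -56.07.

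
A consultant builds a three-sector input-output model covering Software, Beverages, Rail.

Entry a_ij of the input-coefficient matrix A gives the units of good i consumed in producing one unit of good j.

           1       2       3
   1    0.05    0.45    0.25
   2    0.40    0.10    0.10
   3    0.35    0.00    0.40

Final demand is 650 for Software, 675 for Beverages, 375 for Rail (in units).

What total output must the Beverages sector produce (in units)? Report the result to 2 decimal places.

I − A =
  [   0.95    -0.45    -0.25]
  [  -0.40     0.90    -0.10]
  [  -0.35     0.00     0.60]
Cofactors of I−A, C_ij = (−1)^(i+j)·(minor ij) (rows/columns in the sector order above):
  C_11 = (0.90)(0.60) − (-0.10)(0.00) = 0.5400
  C_12 = −[(-0.40)(0.60) − (-0.10)(-0.35)] = 0.2750
  C_13 = (-0.40)(0.00) − (0.90)(-0.35) = 0.3150
  C_21 = −[(-0.45)(0.60) − (-0.25)(0.00)] = 0.2700
  C_22 = (0.95)(0.60) − (-0.25)(-0.35) = 0.4825
  C_23 = −[(0.95)(0.00) − (-0.45)(-0.35)] = 0.1575
  C_31 = (-0.45)(-0.10) − (-0.25)(0.90) = 0.2700
  C_32 = −[(0.95)(-0.10) − (-0.25)(-0.40)] = 0.1950
  C_33 = (0.95)(0.90) − (-0.45)(-0.40) = 0.6750
det(I−A) = Σ_j (I−A)_1j·C_1j = (0.95)(0.5400) + (-0.45)(0.2750) + (-0.25)(0.3150) = 0.3105
adj(I−A) = Cᵀ =
  [ 0.5400   0.2700   0.2700]
  [ 0.2750   0.4825   0.1950]
  [ 0.3150   0.1575   0.6750]
(I − A)⁻¹ = adj(I−A) / det(I−A) ≈
  [   1.7391     0.8696     0.8696]
  [   0.8857     1.5539     0.6280]
  [   1.0145     0.5072     2.1739]
x = (I − A)⁻¹ d = adj(I−A)·d / det(I−A), with det(I−A) = 0.3105:
  x_1 = (0.5400·650 + 0.2700·675 + 0.2700·375) / 0.3105 = 634.50 / 0.3105 ≈ 2043.48
  x_2 = (0.2750·650 + 0.4825·675 + 0.1950·375) / 0.3105 = 577.5625 / 0.3105 ≈ 1860.10
  x_3 = (0.3150·650 + 0.1575·675 + 0.6750·375) / 0.3105 = 564.1875 / 0.3105 ≈ 1817.03

x_2 = 1860.10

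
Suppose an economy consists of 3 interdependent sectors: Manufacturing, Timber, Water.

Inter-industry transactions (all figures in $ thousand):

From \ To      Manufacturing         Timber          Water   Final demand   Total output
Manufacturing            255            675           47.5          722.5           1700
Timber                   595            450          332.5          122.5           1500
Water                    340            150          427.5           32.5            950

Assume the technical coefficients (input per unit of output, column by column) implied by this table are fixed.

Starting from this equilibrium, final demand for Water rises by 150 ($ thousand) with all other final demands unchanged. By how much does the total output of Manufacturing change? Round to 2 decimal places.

Technical coefficients a_ij = z_ij / X_j:
  a_11 = 255/1700 = 0.15, a_21 = 595/1700 = 0.35, a_31 = 340/1700 = 0.20
  a_12 = 675/1500 = 0.45, a_22 = 450/1500 = 0.30, a_32 = 150/1500 = 0.10
  a_13 = 47.5/950 = 0.05, a_23 = 332.5/950 = 0.35, a_33 = 427.5/950 = 0.45
I − A =
  [   0.85    -0.45    -0.05]
  [  -0.35     0.70    -0.35]
  [  -0.20    -0.10     0.55]
Cofactors of I−A, C_ij = (−1)^(i+j)·(minor ij) (rows/columns in the sector order above):
  C_11 = (0.70)(0.55) − (-0.35)(-0.10) = 0.3500
  C_12 = −[(-0.35)(0.55) − (-0.35)(-0.20)] = 0.2625
  C_13 = (-0.35)(-0.10) − (0.70)(-0.20) = 0.1750
  C_21 = −[(-0.45)(0.55) − (-0.05)(-0.10)] = 0.2525
  C_22 = (0.85)(0.55) − (-0.05)(-0.20) = 0.4575
  C_23 = −[(0.85)(-0.10) − (-0.45)(-0.20)] = 0.1750
  C_31 = (-0.45)(-0.35) − (-0.05)(0.70) = 0.1925
  C_32 = −[(0.85)(-0.35) − (-0.05)(-0.35)] = 0.3150
  C_33 = (0.85)(0.70) − (-0.45)(-0.35) = 0.4375
det(I−A) = Σ_j (I−A)_1j·C_1j = (0.85)(0.3500) + (-0.45)(0.2625) + (-0.05)(0.1750) = 0.170625
adj(I−A) = Cᵀ =
  [ 0.3500   0.2525   0.1925]
  [ 0.2625   0.4575   0.3150]
  [ 0.1750   0.1750   0.4375]
(I − A)⁻¹ = adj(I−A) / det(I−A) ≈
  [   2.0513     1.4799     1.1282]
  [   1.5385     2.6813     1.8462]
  [   1.0256     1.0256     2.5641]
Δx = (I − A)⁻¹ Δd with Δd having +150 in the Water component and 0 elsewhere.
So Δx_1 = L_13 · (+150), where L_13 = adj(I−A)_13 / det(I−A) = 0.1925 / 0.170625.
Δx_1 = 0.1925 × (+150) / 0.170625 = 28.875 / 0.170625 ≈ 169.23.

Δx_1 = 169.23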